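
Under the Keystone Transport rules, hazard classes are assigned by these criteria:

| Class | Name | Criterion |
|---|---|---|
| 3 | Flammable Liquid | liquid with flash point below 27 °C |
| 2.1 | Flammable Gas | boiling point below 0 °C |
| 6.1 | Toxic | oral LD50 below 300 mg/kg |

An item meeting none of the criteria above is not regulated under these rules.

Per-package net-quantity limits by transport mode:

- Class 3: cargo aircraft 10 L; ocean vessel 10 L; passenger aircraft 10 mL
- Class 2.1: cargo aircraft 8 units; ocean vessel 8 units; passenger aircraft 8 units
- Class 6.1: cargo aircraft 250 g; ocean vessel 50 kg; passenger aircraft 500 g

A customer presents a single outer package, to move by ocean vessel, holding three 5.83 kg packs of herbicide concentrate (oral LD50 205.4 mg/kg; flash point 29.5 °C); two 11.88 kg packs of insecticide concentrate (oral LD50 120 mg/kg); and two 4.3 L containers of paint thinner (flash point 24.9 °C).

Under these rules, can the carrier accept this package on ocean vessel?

Oral LD50 205.4 mg/kg meets the Class 6.1 criterion (Toxic), so the herbicide concentrate is Class 6.1.
With oral LD50 120 mg/kg (< 300 mg/kg), the insecticide concentrate falls in Class 6.1.
With flash point 24.9 °C (< 27 °C), the paint thinner falls in Class 3.
Class 3 quantity: two 4.3 L containers = 8.6 L.
8.6 L ≤ 10 L (ocean vessel limit, Class 3) — within limit.
Class 6.1 net quantity: (three 5.83 kg packs = 17.49 kg) + (two 11.88 kg packs = 23.76 kg) = 41.25 kg.
41.25 kg is within the ocean vessel limit of 50 kg for Class 6.1.
Every hazard class is within its ocean vessel limit and no segregation rule is violated.

Yes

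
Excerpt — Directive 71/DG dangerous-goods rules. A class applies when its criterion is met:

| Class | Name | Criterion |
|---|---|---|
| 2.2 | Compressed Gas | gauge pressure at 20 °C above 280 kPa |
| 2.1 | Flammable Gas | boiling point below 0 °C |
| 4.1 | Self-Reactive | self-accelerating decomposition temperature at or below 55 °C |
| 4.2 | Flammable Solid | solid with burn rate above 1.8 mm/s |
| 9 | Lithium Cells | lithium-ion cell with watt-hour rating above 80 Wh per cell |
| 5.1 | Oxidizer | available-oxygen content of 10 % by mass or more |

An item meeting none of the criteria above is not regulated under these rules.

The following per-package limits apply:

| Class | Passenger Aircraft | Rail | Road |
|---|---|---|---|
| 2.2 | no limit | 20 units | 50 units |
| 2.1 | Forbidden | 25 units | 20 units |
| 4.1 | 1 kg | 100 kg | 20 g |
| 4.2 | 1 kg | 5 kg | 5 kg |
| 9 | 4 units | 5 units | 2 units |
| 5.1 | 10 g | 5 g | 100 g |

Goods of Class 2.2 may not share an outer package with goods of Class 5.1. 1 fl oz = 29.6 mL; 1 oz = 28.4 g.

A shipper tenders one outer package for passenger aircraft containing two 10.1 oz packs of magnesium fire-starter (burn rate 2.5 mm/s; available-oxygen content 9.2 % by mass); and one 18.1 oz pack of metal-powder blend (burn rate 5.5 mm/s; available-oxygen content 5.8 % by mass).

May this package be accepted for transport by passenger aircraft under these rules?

No

With burn rate 2.5 mm/s (> 1.8 mm/s), the magnesium fire-starter falls in Class 4.2.
The metal-powder blend has burn rate 5.5 mm/s, which is > 1.8 mm/s, so it is Class 4.2 (Flammable Solid).
Class 4.2 net quantity: (two 10.1 oz packs = 573.68 g) + (one 18.1 oz pack = 514.04 g) = 1087.72 g.
That exceeds the Class 4.2 passenger aircraft limit of 1 kg.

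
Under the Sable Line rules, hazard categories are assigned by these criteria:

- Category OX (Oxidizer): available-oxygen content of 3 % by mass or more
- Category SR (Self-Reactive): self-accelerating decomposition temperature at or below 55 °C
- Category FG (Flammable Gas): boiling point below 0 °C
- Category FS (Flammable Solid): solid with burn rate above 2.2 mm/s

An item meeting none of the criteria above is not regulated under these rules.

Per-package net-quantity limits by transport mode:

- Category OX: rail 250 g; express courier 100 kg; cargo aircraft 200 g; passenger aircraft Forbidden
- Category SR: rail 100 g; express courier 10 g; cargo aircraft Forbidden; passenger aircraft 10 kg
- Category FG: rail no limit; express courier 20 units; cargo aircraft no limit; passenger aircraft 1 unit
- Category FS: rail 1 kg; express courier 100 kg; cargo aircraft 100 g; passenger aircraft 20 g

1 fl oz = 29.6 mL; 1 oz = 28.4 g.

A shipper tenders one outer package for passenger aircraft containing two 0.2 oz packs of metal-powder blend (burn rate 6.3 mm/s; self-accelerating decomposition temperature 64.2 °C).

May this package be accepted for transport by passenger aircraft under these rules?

Yes

Burn rate 6.3 mm/s meets the Category FS criterion (Flammable Solid), so the metal-powder blend is Category FS.
Category FS quantity: two 0.2 oz packs = 11.36 g.
11.36 g ≤ 20 g (passenger aircraft limit, Category FS) — within limit.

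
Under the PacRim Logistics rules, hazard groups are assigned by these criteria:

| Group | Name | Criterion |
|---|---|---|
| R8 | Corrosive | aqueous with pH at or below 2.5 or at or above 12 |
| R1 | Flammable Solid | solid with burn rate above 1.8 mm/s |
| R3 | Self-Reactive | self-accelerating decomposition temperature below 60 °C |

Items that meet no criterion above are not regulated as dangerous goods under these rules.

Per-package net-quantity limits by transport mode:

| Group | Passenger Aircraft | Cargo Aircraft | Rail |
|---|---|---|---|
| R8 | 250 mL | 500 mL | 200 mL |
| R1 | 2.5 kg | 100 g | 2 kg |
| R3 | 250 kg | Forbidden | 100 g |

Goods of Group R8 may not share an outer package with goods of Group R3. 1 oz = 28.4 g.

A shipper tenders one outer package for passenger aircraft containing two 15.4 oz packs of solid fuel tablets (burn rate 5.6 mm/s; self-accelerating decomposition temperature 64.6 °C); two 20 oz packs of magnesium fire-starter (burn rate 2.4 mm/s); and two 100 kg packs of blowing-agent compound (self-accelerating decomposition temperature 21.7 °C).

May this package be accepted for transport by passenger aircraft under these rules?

Burn rate 5.6 mm/s meets the Group R1 criterion (Flammable Solid), so the solid fuel tablets are Group R1.
With burn rate 2.4 mm/s (> 1.8 mm/s), the magnesium fire-starter falls in Group R1.
Blowing-agent compound: self-accelerating decomposition temperature 21.7 °C < 60 °C → Group R3 (Self-Reactive).
Group R3 quantity: two 100 kg packs = 200 kg.
That is within the Group R3 passenger aircraft limit of 250 kg.
Total Group R1: (two 15.4 oz packs = 874.72 g) + (two 20 oz packs = 1.136 kg) = 2010.72 g.
2010.72 g is within the passenger aircraft limit of 2.5 kg for Group R1.
The segregation rule (Group R8 with Group R3) does not apply to Group R3 with Group R1.
Every hazard group is within its passenger aircraft limit and no segregation rule is violated.

Yes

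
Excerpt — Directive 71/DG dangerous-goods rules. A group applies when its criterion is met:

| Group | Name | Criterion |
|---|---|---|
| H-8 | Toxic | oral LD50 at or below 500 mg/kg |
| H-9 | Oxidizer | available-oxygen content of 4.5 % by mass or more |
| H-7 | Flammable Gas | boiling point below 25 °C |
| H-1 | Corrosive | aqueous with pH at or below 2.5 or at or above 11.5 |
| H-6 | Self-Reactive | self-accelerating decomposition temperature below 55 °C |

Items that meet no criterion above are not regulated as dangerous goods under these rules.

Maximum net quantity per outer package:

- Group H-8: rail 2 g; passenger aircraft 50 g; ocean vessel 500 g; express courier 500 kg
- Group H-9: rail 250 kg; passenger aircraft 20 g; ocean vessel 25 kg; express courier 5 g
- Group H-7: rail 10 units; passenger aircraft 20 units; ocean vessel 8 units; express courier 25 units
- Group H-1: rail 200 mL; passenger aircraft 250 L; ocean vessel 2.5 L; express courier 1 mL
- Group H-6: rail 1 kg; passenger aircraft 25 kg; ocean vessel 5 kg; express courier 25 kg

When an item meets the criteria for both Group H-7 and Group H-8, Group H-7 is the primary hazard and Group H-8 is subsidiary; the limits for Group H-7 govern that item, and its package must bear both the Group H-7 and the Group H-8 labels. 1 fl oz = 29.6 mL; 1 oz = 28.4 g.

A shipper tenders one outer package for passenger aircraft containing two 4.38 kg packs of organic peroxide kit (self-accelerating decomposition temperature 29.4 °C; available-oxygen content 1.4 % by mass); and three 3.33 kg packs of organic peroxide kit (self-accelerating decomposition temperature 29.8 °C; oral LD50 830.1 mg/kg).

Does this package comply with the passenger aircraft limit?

The organic peroxide kit has self-accelerating decomposition temperature 29.4 °C, which is < 55 °C, so it is Group H-6 (Self-Reactive).
Self-accelerating decomposition temperature 29.8 °C meets the Group H-6 criterion (Self-Reactive), so the organic peroxide kit is Group H-6.
Total Group H-6: (two 4.38 kg packs = 8.76 kg) + (three 3.33 kg packs = 9.99 kg) = 18.75 kg.
That is within the Group H-6 passenger aircraft limit of 25 kg.

Yes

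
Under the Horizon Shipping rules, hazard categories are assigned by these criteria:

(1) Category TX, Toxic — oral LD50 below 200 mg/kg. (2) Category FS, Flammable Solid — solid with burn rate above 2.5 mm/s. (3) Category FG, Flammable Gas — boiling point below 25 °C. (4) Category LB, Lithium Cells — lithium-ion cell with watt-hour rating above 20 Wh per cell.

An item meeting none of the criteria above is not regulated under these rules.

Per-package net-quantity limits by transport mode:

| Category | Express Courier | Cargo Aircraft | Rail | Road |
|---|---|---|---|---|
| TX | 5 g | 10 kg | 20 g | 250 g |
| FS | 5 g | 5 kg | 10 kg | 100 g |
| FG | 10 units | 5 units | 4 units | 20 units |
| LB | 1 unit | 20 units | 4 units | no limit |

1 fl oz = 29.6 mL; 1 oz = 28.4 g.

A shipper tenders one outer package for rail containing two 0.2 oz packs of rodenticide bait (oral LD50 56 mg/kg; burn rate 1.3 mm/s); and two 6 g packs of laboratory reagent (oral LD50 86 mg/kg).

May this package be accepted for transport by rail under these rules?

With oral LD50 56 mg/kg (< 200 mg/kg), the rodenticide bait falls in Category TX.
Laboratory reagent: oral LD50 86 mg/kg < 200 mg/kg → Category TX (Toxic).
Category TX net quantity: (two 0.2 oz packs = 11.36 g) + (two 6 g packs = 12 g) = 23.36 g.
23.36 g exceeds the rail limit of 20 g for Category TX.

No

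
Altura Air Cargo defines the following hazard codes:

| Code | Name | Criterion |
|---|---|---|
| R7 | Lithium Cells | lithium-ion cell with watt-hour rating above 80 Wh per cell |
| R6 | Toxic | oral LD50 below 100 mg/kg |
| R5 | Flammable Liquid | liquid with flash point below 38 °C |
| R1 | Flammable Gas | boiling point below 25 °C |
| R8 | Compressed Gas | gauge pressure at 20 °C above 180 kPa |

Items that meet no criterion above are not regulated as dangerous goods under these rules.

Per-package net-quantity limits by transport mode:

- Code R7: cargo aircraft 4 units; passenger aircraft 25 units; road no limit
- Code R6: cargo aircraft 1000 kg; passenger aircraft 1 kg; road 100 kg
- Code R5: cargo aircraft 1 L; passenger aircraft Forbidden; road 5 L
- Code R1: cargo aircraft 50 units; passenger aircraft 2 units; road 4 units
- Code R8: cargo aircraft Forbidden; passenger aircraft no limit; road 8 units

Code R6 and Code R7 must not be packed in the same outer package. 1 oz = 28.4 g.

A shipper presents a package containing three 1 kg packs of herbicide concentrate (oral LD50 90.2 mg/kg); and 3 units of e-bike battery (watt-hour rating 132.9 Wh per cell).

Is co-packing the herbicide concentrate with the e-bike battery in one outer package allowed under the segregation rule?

No

With oral LD50 90.2 mg/kg (< 100 mg/kg), the herbicide concentrate falls in Code R6.
The e-bike battery has watt-hour rating 132.9 Wh per cell, which is > 80 Wh per cell, so it is Code R7 (Lithium Cells).
Code R6 and Code R7 may not share an outer package.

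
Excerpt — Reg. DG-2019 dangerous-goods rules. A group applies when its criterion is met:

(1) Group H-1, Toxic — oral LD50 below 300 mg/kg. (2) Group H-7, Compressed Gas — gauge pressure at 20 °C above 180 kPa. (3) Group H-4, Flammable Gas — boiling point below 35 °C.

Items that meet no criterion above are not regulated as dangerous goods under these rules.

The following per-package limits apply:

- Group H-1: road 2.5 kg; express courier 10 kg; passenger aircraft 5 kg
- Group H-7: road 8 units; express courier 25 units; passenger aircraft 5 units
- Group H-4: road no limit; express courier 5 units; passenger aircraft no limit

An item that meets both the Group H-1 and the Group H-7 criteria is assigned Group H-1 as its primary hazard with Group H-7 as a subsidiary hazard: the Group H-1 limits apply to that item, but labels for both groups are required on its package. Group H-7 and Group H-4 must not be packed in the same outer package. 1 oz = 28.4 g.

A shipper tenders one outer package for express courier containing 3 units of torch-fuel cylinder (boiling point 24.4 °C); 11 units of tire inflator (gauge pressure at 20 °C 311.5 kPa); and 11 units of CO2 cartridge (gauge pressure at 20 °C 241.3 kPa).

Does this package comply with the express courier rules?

Torch-fuel cylinder: boiling point 24.4 °C < 35 °C → Group H-4 (Flammable Gas).
Tire inflator: gauge pressure at 20 °C 311.5 kPa > 180 kPa → Group H-7 (Compressed Gas).
The CO2 cartridge has gauge pressure at 20 °C 241.3 kPa, which is > 180 kPa, so it is Group H-7 (Compressed Gas).
Group H-7 net quantity: 11 units + 11 units = 22 units.
That is within the Group H-7 express courier limit of 25 units.
Group H-4 quantity: 3 units.
3 units ≤ 5 units (express courier limit, Group H-4) — within limit.
Group H-7 and Group H-4 may not share an outer package.

No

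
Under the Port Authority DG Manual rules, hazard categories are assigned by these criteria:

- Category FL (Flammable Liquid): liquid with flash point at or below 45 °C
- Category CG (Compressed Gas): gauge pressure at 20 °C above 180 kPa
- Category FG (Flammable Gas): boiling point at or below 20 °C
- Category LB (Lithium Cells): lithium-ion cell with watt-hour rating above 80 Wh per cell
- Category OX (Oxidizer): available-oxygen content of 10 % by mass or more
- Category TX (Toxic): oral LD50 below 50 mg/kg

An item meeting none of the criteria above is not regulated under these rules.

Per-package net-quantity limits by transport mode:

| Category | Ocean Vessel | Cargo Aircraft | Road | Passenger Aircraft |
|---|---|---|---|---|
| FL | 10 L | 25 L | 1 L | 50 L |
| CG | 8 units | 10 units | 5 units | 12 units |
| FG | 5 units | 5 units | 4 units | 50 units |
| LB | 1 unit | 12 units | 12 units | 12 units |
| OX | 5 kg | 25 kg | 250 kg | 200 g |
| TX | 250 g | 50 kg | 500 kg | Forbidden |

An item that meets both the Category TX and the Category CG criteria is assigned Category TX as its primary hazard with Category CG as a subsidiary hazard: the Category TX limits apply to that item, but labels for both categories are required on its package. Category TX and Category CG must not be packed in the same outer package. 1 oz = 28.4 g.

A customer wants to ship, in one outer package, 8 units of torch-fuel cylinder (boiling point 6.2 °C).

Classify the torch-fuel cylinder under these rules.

Category FG

The torch-fuel cylinder has boiling point 6.2 °C, which is ≤ 20 °C, so it is Category FG (Flammable Gas).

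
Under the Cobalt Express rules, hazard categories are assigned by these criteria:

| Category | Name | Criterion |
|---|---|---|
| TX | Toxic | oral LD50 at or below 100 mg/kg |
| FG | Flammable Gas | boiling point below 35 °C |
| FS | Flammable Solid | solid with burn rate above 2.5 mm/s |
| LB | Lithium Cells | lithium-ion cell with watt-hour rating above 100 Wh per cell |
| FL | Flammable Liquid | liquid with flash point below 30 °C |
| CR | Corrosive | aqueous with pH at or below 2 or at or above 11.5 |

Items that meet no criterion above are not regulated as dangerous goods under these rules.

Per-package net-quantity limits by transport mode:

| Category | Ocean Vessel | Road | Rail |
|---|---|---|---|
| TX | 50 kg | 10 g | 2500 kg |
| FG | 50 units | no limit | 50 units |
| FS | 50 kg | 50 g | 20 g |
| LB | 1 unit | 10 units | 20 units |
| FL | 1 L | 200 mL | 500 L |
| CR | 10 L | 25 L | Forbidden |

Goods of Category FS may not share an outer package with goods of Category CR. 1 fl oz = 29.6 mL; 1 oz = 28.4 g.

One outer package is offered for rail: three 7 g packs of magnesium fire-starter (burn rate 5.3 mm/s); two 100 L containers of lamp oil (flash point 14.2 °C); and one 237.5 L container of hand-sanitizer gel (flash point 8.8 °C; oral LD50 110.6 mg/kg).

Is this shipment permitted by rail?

No

Burn rate 5.3 mm/s meets the Category FS criterion (Flammable Solid), so the magnesium fire-starter is Category FS.
Lamp oil: flash point 14.2 °C < 30 °C → Category FL (Flammable Liquid).
Hand-sanitizer gel: flash point 8.8 °C < 30 °C → Category FL (Flammable Liquid).
Category FS quantity: three 7 g packs = 21 g.
That exceeds the Category FS rail limit of 20 g.
Category FL net quantity: (two 100 L containers = 200 L) + 237.5 L = 437.5 L.
437.5 L is within the rail limit of 500 L for Category FL.
The segregation rule (Category FS with Category CR) does not apply to Category FS with Category FL.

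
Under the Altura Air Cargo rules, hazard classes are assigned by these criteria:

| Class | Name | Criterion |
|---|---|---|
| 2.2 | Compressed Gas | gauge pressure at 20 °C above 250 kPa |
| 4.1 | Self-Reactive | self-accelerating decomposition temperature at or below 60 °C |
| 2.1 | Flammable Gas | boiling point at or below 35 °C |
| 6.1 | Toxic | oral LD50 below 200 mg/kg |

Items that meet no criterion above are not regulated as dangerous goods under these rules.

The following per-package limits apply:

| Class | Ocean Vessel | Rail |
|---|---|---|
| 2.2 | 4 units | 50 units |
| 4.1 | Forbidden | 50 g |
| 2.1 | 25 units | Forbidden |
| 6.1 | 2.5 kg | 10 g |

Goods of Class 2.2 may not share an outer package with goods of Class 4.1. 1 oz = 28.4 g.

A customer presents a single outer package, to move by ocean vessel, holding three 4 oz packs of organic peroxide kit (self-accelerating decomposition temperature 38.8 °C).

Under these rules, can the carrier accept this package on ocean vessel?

No

With self-accelerating decomposition temperature 38.8 °C (≤ 60 °C), the organic peroxide kit falls in Class 4.1.
Class 4.1 quantity: three 4 oz packs = 340.8 g.
Class 4.1 is Forbidden by ocean vessel.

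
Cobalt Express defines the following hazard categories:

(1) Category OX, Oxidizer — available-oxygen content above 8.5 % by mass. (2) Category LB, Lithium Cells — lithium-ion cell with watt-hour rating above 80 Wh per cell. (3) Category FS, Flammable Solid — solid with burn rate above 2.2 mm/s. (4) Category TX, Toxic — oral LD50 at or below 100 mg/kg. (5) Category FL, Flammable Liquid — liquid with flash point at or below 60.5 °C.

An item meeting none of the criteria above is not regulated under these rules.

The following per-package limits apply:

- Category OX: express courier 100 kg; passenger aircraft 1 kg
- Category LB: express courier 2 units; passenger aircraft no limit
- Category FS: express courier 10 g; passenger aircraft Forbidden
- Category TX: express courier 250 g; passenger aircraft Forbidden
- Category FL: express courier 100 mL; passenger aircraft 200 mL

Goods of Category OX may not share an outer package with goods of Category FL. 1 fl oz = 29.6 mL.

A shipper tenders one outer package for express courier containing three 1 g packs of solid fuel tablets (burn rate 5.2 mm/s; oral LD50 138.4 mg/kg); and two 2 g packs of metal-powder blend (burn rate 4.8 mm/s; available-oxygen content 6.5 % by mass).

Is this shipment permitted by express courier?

With burn rate 5.2 mm/s (> 2.2 mm/s), the solid fuel tablets fall in Category FS.
The metal-powder blend has burn rate 4.8 mm/s, which is > 2.2 mm/s, so it is Category FS (Flammable Solid).
Category FS net quantity: (three 1 g packs = 3 g) + (two 2 g packs = 4 g) = 7 g.
7 g ≤ 10 g (express courier limit, Category FS) — within limit.

Yes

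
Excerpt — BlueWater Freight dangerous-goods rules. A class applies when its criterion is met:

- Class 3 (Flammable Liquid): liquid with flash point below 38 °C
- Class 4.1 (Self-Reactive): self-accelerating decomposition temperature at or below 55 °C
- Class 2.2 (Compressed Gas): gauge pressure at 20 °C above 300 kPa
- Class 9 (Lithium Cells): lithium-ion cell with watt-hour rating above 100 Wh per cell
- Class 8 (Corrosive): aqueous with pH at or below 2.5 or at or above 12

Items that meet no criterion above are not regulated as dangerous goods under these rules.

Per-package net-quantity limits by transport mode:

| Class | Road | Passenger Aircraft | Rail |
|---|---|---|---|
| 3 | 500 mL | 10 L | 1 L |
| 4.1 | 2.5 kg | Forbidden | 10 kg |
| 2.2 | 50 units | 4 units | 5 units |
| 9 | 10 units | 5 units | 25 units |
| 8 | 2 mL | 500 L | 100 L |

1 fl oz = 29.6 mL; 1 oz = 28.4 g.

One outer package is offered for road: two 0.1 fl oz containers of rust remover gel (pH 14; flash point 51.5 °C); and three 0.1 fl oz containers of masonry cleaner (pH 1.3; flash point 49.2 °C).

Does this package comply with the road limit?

No

The rust remover gel has pH 14, which is ≥ 12, so it is Class 8 (Corrosive).
With pH 1.3 (≤ 2.5), the masonry cleaner falls in Class 8.
Total Class 8: (two 0.1 fl oz containers = 5.92 mL) + (three 0.1 fl oz containers = 8.88 mL) = 14.8 mL.
14.8 mL exceeds the road limit of 2 mL for Class 8.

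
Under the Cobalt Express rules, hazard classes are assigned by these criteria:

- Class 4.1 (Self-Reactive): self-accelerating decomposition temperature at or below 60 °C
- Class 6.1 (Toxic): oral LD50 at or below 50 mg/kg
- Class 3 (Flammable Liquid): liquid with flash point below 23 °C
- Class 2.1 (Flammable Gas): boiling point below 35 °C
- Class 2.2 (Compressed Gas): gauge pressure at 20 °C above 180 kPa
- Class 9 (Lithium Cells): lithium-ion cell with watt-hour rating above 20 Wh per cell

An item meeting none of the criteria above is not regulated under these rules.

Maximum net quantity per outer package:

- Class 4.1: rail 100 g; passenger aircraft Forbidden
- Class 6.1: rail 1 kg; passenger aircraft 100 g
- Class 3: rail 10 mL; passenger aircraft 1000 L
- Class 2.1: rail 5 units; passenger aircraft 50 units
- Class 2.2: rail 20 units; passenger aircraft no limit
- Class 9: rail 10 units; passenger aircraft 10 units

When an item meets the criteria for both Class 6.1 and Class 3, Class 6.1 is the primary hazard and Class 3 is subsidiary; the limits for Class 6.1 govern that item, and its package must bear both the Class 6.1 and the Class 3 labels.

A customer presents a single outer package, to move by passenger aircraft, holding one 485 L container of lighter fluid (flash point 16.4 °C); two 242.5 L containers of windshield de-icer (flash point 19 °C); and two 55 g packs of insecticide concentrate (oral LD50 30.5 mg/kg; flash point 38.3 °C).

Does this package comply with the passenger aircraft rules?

No

The lighter fluid has flash point 16.4 °C, which is < 23 °C, so it is Class 3 (Flammable Liquid).
The windshield de-icer has flash point 19 °C, which is < 23 °C, so it is Class 3 (Flammable Liquid).
Oral LD50 30.5 mg/kg meets the Class 6.1 criterion (Toxic), so the insecticide concentrate is Class 6.1.
Class 3 net quantity: 485 L + (two 242.5 L containers = 485 L) = 970 L.
970 L ≤ 1000 L (passenger aircraft limit, Class 3) — within limit.
Class 6.1 quantity: two 55 g packs = 110 g.
110 g exceeds the passenger aircraft limit of 100 g for Class 6.1.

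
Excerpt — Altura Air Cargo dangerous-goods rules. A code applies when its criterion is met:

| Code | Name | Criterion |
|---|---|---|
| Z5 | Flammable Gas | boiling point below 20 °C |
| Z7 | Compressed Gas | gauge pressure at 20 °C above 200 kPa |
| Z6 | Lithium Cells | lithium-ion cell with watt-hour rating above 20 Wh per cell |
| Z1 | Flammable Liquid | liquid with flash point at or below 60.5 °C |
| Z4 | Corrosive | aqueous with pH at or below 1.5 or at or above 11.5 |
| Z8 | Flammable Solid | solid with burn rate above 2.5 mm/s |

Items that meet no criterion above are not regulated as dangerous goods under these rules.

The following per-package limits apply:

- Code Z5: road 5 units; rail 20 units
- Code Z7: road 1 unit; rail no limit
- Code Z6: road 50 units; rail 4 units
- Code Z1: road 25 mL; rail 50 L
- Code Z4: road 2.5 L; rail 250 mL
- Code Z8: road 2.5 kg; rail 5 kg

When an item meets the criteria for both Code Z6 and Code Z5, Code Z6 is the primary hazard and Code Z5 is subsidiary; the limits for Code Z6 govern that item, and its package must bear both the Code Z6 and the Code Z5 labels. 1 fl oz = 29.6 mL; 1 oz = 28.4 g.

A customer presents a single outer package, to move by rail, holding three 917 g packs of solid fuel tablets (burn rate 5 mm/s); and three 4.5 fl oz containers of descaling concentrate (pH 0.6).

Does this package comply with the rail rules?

No

Solid fuel tablets: burn rate 5 mm/s > 2.5 mm/s → Code Z8 (Flammable Solid).
The descaling concentrate has pH 0.6, which is ≤ 1.5, so it is Code Z4 (Corrosive).
Code Z8 quantity: three 917 g packs = 2.751 kg.
2.751 kg ≤ 5 kg (rail limit, Code Z8) — within limit.
Code Z4 quantity: three 4.5 fl oz containers = 399.6 mL.
399.6 mL exceeds the rail limit of 250 mL for Code Z4.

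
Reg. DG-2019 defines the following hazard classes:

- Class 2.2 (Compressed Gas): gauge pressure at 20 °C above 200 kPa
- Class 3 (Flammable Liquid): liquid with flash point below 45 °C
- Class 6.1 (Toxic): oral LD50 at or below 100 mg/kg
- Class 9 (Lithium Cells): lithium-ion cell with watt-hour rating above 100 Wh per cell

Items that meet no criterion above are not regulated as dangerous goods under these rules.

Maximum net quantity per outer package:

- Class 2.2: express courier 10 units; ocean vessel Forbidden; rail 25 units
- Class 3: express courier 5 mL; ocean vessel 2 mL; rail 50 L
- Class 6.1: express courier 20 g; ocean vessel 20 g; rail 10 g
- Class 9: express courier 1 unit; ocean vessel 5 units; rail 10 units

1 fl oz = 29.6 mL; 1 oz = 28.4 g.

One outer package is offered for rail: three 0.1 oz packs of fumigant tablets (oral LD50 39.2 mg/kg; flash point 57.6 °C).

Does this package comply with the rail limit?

Yes

Fumigant tablets: oral LD50 39.2 mg/kg ≤ 100 mg/kg → Class 6.1 (Toxic).
Class 6.1 quantity: three 0.1 oz packs = 8.52 g.
8.52 g ≤ 10 g (rail limit, Class 6.1) — within limit.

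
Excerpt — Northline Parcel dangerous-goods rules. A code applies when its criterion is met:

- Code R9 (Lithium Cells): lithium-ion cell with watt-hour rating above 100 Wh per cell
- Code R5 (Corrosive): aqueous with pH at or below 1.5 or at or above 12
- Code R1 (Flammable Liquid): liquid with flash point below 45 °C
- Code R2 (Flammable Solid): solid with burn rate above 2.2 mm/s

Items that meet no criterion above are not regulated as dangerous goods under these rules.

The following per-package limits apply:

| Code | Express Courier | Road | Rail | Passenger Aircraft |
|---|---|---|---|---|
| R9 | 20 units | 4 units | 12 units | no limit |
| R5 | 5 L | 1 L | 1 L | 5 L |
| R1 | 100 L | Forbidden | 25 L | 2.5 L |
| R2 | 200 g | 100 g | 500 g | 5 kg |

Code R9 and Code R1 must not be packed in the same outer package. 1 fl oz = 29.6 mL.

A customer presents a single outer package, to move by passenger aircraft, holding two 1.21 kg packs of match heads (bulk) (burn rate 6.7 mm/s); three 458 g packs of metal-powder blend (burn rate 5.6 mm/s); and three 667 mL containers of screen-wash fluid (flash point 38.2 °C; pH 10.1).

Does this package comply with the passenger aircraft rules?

The match heads (bulk) have burn rate 6.7 mm/s, which is > 2.2 mm/s, so they are Code R2 (Flammable Solid).
The metal-powder blend has burn rate 5.6 mm/s, which is > 2.2 mm/s, so it is Code R2 (Flammable Solid).
The screen-wash fluid has flash point 38.2 °C, which is < 45 °C, so it is Code R1 (Flammable Liquid).
Total Code R2: (two 1.21 kg packs = 2.42 kg) + (three 458 g packs = 1.374 kg) = 3.794 kg.
3.794 kg ≤ 5 kg (passenger aircraft limit, Code R2) — within limit.
Code R1 quantity: three 667 mL containers = 2.001 L.
2.001 L is within the passenger aircraft limit of 2.5 L for Code R1.
The segregation rule (Code R9 with Code R1) does not apply to Code R2 with Code R1.
Every hazard code is within its passenger aircraft limit and no segregation rule is violated.

Yes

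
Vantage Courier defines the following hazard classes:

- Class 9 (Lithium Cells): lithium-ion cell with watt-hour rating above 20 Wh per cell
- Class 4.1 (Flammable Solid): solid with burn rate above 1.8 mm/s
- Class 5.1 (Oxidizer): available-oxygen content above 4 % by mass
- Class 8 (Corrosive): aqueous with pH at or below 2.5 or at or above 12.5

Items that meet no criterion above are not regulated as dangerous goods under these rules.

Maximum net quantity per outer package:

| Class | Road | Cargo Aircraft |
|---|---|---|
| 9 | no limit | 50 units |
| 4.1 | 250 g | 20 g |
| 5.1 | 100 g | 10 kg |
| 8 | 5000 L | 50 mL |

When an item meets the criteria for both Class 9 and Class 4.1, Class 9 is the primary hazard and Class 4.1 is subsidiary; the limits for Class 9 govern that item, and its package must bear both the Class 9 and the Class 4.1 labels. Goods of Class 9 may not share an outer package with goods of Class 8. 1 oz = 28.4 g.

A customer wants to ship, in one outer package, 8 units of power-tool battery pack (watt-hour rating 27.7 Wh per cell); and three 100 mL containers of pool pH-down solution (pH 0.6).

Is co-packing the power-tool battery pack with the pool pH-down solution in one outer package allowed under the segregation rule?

Power-tool battery pack: watt-hour rating 27.7 Wh per cell > 20 Wh per cell → Class 9 (Lithium Cells).
With pH 0.6 (≤ 2.5), the pool pH-down solution falls in Class 8.
Class 9 and Class 8 may not share an outer package.

No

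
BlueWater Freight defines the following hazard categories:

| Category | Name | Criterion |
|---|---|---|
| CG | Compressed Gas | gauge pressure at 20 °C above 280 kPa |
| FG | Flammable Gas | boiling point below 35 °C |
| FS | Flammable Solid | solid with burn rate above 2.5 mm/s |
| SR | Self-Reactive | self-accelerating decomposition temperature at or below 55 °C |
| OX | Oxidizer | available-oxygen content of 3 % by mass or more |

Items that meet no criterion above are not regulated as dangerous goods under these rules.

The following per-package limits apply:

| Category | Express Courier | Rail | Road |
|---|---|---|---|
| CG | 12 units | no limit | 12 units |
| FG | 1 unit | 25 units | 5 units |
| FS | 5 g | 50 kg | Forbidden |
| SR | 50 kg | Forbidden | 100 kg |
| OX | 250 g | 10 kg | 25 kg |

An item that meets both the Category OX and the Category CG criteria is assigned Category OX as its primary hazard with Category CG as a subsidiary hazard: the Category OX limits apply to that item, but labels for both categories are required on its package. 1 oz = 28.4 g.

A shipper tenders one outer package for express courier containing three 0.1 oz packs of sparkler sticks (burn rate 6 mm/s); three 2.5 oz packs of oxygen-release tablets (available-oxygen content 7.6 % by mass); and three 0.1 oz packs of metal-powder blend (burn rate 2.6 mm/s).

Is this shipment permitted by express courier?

Sparkler sticks: burn rate 6 mm/s > 2.5 mm/s → Category FS (Flammable Solid).
Oxygen-release tablets: available-oxygen content 7.6 % by mass ≥ 3 % by mass → Category OX (Oxidizer).
Burn rate 2.6 mm/s meets the Category FS criterion (Flammable Solid), so the metal-powder blend is Category FS.
Category OX quantity: three 2.5 oz packs = 213 g.
That is within the Category OX express courier limit of 250 g.
Total Category FS: (three 0.1 oz packs = 8.52 g) + (three 0.1 oz packs = 8.52 g) = 17.04 g.
17.04 g > 5 g (express courier limit, Category FS) — over the limit.

No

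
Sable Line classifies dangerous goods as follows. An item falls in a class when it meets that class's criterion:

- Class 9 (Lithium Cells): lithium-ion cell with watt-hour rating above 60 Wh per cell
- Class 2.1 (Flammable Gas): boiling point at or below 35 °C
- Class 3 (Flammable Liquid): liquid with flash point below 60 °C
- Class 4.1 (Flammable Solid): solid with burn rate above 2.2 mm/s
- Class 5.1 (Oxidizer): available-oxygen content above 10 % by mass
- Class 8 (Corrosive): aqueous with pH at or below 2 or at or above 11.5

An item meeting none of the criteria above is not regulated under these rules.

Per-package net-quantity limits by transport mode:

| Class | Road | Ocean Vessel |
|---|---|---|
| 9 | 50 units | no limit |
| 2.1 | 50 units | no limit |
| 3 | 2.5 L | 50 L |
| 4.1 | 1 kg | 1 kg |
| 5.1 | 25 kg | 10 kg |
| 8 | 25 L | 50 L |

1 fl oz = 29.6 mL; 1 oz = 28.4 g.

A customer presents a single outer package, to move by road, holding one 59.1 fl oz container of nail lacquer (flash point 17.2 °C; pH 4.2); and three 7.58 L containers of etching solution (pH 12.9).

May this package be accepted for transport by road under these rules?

Yes

With flash point 17.2 °C (< 60 °C), the nail lacquer falls in Class 3.
The etching solution has pH 12.9, which is ≥ 11.5, so it is Class 8 (Corrosive).
Class 3 quantity: one 59.1 fl oz container = 1749.36 mL.
1749.36 mL is within the road limit of 2.5 L for Class 3.
Class 8 quantity: three 7.58 L containers = 22.74 L.
22.74 L ≤ 25 L (road limit, Class 8) — within limit.
Every hazard class is within its road limit and no segregation rule is violated.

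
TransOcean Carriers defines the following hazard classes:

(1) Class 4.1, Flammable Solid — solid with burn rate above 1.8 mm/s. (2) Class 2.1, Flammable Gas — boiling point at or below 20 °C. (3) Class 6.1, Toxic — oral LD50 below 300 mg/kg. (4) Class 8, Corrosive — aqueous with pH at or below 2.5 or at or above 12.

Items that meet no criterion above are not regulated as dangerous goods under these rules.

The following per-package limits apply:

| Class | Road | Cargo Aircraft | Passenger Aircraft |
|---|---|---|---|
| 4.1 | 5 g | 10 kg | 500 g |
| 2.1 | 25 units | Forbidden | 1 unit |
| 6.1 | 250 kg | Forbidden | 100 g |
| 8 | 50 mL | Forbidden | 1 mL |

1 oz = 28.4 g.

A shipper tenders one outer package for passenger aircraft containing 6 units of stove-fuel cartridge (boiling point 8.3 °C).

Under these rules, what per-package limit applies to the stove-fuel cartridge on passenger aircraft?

The stove-fuel cartridge has boiling point 8.3 °C, which is ≤ 20 °C, so it is Class 2.1 (Flammable Gas).
The passenger aircraft limit for Class 2.1 is 1 unit.

1 unit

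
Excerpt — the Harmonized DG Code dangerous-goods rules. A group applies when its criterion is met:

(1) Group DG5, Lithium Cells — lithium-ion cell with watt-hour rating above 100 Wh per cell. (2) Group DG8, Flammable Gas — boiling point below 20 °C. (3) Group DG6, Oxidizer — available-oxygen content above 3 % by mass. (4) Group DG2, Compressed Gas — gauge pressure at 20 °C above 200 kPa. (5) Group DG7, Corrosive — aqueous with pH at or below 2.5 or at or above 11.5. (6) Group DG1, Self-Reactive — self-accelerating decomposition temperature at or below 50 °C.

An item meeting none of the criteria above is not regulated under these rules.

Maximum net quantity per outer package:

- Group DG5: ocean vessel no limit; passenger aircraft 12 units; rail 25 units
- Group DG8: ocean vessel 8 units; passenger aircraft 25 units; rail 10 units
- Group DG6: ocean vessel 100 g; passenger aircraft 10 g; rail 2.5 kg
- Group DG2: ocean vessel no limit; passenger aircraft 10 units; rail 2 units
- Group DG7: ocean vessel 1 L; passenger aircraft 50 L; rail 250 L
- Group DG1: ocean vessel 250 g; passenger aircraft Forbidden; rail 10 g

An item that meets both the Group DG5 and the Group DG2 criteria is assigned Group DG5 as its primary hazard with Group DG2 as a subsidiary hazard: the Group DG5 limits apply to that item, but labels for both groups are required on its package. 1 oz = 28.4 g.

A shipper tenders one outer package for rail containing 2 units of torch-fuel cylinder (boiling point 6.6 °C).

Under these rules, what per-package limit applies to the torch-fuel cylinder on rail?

10 units

With boiling point 6.6 °C (< 20 °C), the torch-fuel cylinder falls in Group DG8.
The rail limit for Group DG8 is 10 units.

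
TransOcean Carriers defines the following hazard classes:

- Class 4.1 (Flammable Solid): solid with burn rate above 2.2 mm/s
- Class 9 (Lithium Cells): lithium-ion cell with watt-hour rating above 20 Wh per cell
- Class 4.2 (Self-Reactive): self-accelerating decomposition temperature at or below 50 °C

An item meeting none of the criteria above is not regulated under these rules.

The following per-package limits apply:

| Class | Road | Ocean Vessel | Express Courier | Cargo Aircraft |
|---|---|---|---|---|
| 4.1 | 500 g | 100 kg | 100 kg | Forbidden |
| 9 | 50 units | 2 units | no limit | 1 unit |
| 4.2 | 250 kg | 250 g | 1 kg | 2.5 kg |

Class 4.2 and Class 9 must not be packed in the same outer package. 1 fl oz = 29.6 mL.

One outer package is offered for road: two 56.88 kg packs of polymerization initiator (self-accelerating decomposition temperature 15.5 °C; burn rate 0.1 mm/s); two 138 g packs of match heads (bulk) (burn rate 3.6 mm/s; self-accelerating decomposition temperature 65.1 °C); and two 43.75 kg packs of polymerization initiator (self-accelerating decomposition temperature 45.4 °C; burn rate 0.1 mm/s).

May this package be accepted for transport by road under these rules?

Yes

Polymerization initiator: self-accelerating decomposition temperature 15.5 °C ≤ 50 °C → Class 4.2 (Self-Reactive).
The match heads (bulk) have burn rate 3.6 mm/s, which is > 2.2 mm/s, so they are Class 4.1 (Flammable Solid).
With self-accelerating decomposition temperature 45.4 °C (≤ 50 °C), the polymerization initiator falls in Class 4.2.
Total Class 4.2: (two 56.88 kg packs = 113.76 kg) + (two 43.75 kg packs = 87.5 kg) = 201.26 kg.
201.26 kg ≤ 250 kg (road limit, Class 4.2) — within limit.
Class 4.1 quantity: two 138 g packs = 276 g.
276 g ≤ 500 g (road limit, Class 4.1) — within limit.
The segregation rule (Class 4.2 with Class 9) does not apply to Class 4.2 with Class 4.1.
Every hazard class is within its road limit and no segregation rule is violated.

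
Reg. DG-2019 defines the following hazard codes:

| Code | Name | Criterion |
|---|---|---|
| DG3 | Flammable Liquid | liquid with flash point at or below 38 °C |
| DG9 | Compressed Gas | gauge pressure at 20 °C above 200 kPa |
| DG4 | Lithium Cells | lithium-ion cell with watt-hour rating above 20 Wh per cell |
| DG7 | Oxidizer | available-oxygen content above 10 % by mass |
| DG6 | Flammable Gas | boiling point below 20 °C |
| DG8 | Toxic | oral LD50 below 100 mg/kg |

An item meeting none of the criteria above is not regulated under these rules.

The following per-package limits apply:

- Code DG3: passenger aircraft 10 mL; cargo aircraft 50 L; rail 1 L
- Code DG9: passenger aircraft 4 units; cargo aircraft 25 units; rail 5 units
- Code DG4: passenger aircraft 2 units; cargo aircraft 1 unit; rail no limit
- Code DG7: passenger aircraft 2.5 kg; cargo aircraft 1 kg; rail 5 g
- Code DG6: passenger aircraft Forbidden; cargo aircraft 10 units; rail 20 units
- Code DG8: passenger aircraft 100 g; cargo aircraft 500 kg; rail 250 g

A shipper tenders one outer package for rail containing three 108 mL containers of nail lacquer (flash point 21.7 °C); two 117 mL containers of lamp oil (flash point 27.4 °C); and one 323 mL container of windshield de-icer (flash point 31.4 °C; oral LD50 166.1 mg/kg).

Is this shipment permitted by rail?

With flash point 21.7 °C (≤ 38 °C), the nail lacquer falls in Code DG3.
Lamp oil: flash point 27.4 °C ≤ 38 °C → Code DG3 (Flammable Liquid).
With flash point 31.4 °C (≤ 38 °C), the windshield de-icer falls in Code DG3.
Total Code DG3: (three 108 mL containers = 324 mL) + (two 117 mL containers = 234 mL) + 323 mL = 881 mL.
881 mL ≤ 1 L (rail limit, Code DG3) — within limit.

Yes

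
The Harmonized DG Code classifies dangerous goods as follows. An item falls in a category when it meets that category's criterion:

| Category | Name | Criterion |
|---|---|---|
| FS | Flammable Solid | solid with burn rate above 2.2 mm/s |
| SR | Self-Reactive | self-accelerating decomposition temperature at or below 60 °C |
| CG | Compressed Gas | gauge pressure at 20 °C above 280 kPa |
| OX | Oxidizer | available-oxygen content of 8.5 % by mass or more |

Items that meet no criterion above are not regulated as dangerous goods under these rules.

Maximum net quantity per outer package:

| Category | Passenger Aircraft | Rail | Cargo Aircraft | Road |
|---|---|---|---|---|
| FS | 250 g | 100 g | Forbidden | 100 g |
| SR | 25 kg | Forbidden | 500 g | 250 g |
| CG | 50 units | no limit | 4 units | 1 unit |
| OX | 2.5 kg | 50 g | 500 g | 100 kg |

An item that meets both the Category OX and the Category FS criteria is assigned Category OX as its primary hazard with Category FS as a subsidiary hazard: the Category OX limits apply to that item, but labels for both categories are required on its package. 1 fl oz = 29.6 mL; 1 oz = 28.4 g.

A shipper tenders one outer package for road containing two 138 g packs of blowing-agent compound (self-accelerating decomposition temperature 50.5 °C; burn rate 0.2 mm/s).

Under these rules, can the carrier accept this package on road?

No

With self-accelerating decomposition temperature 50.5 °C (≤ 60 °C), the blowing-agent compound falls in Category SR.
Category SR quantity: two 138 g packs = 276 g.
276 g exceeds the road limit of 250 g for Category SR.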